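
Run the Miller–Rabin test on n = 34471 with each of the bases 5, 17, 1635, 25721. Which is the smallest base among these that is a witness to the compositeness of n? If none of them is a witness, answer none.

none

n − 1 = 34470 = 2^1 · 17235, so s = 1 and d = 17235.
Base 5: x_0 = 5^17235 mod 34471 = 1. x_0 = 1, so 5 is not a witness.
Base 17: x_0 = 17^17235 mod 34471 = 34470. x_0 = 34470 ≡ −1, so 17 is not a witness.
Base 1635: x_0 = 1635^17235 mod 34471 = 34470. x_0 = 34470 ≡ −1, so 1635 is not a witness.
Base 25721: x_0 = 25721^17235 mod 34471 = 34470. x_0 = 34470 ≡ −1, so 25721 is not a witness.
No listed base is a witness for 34471.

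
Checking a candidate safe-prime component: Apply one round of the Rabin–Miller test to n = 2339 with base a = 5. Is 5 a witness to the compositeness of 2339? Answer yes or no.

n − 1 = 2338 = 2^1 · 1169, so s = 1 and d = 1169.
x_0 = 5^1169 mod 2339 = 1.
x_0 = 1, so 5 is not a witness.

no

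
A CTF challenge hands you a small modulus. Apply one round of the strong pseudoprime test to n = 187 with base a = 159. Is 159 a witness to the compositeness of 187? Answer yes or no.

yes

n − 1 = 186 = 2^1 · 93, so s = 1 and d = 93.
x_0 = 159^93 mod 187 = 180.
x_0 ∉ {1, 186} and s = 1, so 159 is a Miller–Rabin witness and 187 is composite.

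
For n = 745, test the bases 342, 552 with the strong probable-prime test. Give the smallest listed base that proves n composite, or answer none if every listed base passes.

none

n − 1 = 744 = 2^3 · 93, so s = 3 and d = 93.
Base 342: x_0 = 342^93 mod 745 = 342. x_0 is neither 1 nor 744, so continue squaring. x_1 = 342^2 mod 745 = 744. x_1 ≡ −1, so 342 is not a witness.
Base 552: x_0 = 552^93 mod 745 = 552. x_0 is neither 1 nor 744, so continue squaring. x_1 = 552^2 mod 745 = 744. x_1 ≡ −1, so 552 is not a witness.
No listed base is a witness for 745.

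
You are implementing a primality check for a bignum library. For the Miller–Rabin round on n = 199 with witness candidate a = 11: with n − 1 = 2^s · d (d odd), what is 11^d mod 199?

n − 1 = 198 = 2^1 · 99, so s = 1 and d = 99.
11^99 mod 199 = 198.

198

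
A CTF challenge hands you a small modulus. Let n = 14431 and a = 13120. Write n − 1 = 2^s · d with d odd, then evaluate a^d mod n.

1

n − 1 = 14430 = 2^1 · 7215, so s = 1 and d = 7215.
13120^7215 mod 14431 = 1.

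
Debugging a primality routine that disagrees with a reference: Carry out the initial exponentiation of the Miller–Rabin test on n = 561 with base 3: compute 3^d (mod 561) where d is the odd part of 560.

78

n − 1 = 560 = 2^4 · 35, so s = 4 and d = 35.
Repeated squaring mod 561: 3^1 ≡ 3, 3^2 ≡ 9, 3^4 ≡ 81, 3^8 ≡ 390, 3^16 ≡ 69, 3^32 ≡ 273.
35 = 32 + 2 + 1, so 3^35 ≡ 273·9·3 ≡ 78 (mod 561).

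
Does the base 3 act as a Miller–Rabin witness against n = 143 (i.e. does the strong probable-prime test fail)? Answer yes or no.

yes

n − 1 = 142 = 2^1 · 71, so s = 1 and d = 71.
x_0 = 3^71 mod 143 = 113.
x_0 ∉ {1, 142} and s = 1, so 3 is a Miller–Rabin witness and 143 is composite.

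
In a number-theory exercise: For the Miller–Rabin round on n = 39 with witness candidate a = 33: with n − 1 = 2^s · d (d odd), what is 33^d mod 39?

6

n − 1 = 38 = 2^1 · 19, so s = 1 and d = 19.
33^19 mod 39 = 6.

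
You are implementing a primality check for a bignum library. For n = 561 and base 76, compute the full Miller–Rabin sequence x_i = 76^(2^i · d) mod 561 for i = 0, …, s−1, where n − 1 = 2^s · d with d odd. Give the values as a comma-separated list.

n − 1 = 560 = 2^4 · 35, so s = 4 and d = 35.
x_0 = 76^35 mod 561 = 274.
x_1 = 274^2 mod 561 = 463.
x_2 = 463^2 mod 561 = 67.
x_3 = 67^2 mod 561 = 1.

274, 463, 67, 1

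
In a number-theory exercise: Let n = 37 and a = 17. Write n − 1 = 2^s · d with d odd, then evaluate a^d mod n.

n − 1 = 36 = 2^2 · 9, so s = 2 and d = 9.
17^9 mod 37 = 6.

6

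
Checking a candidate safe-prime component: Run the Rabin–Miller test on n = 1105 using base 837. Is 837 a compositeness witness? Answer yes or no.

n − 1 = 1104 = 2^4 · 69, so s = 4 and d = 69.
x_0 = 837^69 mod 1105 = 837.
x_0 is neither 1 nor 1104, so continue squaring.
x_1 = 837^2 mod 1105 = 1104.
x_1 ≡ −1, so 837 is not a witness.

no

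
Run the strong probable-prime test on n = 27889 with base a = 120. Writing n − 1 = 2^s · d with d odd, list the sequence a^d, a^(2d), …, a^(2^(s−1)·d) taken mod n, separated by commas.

n − 1 = 27888 = 2^4 · 1743, so s = 4 and d = 1743.
x_0 = 120^1743 mod 27889 = 9184.
x_1 = 9184^2 mod 27889 = 9520.
x_2 = 9520^2 mod 27889 = 19039.
x_3 = 19039^2 mod 27889 = 10188.

9184, 9520, 19039, 10188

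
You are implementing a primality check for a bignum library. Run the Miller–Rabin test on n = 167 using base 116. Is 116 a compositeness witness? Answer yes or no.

n − 1 = 166 = 2^1 · 83, so s = 1 and d = 83.
Repeated squaring mod 167: 116^1 ≡ 116, 116^2 ≡ 96, 116^4 ≡ 31, 116^8 ≡ 126, 116^16 ≡ 11, 116^32 ≡ 121, 116^64 ≡ 112.
83 = 64 + 16 + 2 + 1, so 116^83 ≡ 112·11·96·116 ≡ 1 (mod 167).
x_0 = 116^83 mod 167 = 1.
x_0 = 1, so 116 is not a witness.

no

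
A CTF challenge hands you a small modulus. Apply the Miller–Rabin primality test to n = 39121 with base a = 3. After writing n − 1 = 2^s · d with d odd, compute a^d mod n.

n − 1 = 39120 = 2^4 · 2445, so s = 4 and d = 2445.
By repeated squaring, 3^2445 ≡ 9417 (mod 39121).

9417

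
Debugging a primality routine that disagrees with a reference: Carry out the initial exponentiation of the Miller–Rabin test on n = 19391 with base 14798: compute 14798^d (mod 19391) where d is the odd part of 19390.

n − 1 = 19390 = 2^1 · 9695, so s = 1 and d = 9695.
14798^9695 mod 19391 = 1.

1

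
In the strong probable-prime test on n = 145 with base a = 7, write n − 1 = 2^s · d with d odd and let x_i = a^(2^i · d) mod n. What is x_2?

n − 1 = 144 = 2^4 · 9, so s = 4 and d = 9.
x_0 = 7^9 mod 145 = 107.
x_1 = 107^2 mod 145 = 139.
x_2 = 139^2 mod 145 = 36.

36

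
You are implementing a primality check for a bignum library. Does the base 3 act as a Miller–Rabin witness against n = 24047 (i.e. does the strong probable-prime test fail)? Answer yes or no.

yes

n − 1 = 24046 = 2^1 · 12023, so s = 1 and d = 12023.
x_0 = 3^12023 mod 24047 = 3186.
x_0 ∉ {1, 24046} and s = 1, so 3 is a Miller–Rabin witness and 24047 is composite.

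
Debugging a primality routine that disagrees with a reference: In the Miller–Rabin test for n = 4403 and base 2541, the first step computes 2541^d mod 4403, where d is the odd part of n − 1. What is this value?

2065

n − 1 = 4402 = 2^1 · 2201, so s = 1 and d = 2201.
By repeated squaring, 2541^2201 ≡ 2065 (mod 4403).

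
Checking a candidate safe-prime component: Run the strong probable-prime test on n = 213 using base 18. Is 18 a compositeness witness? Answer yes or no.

yes

n − 1 = 212 = 2^2 · 53, so s = 2 and d = 53.
x_0 = 18^53 mod 213 = 36.
x_0 is neither 1 nor 212, so continue squaring.
x_1 = 36^2 mod 213 = 18.
Reached i = s−1 = 1 without hitting −1: 18 is a Miller–Rabin witness and 213 is composite.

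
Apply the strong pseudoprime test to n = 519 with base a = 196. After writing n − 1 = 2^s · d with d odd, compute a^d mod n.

n − 1 = 518 = 2^1 · 259, so s = 1 and d = 259.
196^259 mod 519 = 196.

196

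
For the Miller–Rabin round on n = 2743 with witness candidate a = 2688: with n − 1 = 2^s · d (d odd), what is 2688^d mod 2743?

n − 1 = 2742 = 2^1 · 1371, so s = 1 and d = 1371.
2688^1371 mod 2743 = 1000.

1000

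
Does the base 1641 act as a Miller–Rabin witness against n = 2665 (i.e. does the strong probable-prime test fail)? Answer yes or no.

n − 1 = 2664 = 2^3 · 333, so s = 3 and d = 333.
x_0 = 1641^333 mod 2665 = 1.
x_0 = 1, so 1641 is not a witness.

no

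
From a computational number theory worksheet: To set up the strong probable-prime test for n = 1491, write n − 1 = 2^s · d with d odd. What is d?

745

Halving: 1490 → 745; 745 is odd.
So 1490 = 2^1 · 745.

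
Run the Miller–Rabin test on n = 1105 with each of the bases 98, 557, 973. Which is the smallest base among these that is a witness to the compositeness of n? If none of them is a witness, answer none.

n − 1 = 1104 = 2^4 · 69, so s = 4 and d = 69.
Base 98: x_0 = 98^69 mod 1105 = 268. x_0 is neither 1 nor 1104, so continue squaring. x_1 = 268^2 mod 1105 = 1104. x_1 ≡ −1, so 98 is not a witness.
Base 557: x_0 = 557^69 mod 1105 = 47. x_0 is neither 1 nor 1104, so continue squaring. x_1 = 47^2 mod 1105 = 1104. x_1 ≡ −1, so 557 is not a witness.
Base 973: x_0 = 973^69 mod 1105 = 463. x_0 is neither 1 nor 1104, so continue squaring. x_1 = 463^2 mod 1105 = 1104. x_1 ≡ −1, so 973 is not a witness.
No listed base is a witness for 1105.

none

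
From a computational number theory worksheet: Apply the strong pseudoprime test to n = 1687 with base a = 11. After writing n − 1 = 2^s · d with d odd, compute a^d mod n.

n − 1 = 1686 = 2^1 · 843, so s = 1 and d = 843.
By repeated squaring, 11^843 ≡ 1079 (mod 1687).

1079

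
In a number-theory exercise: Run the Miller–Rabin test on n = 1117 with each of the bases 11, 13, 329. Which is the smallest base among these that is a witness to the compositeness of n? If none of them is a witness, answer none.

none

n − 1 = 1116 = 2^2 · 279, so s = 2 and d = 279.
Base 11: x_0 = 11^279 mod 1117 = 214. x_0 is neither 1 nor 1116, so continue squaring. x_1 = 214^2 mod 1117 = 1116. x_1 ≡ −1, so 11 is not a witness.
Base 13: x_0 = 13^279 mod 1117 = 1. x_0 = 1, so 13 is not a witness.
Base 329: x_0 = 329^279 mod 1117 = 1. x_0 = 1, so 329 is not a witness.
No listed base is a witness for 1117.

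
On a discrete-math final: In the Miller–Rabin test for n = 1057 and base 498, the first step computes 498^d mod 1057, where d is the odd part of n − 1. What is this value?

n − 1 = 1056 = 2^5 · 33, so s = 5 and d = 33.
498^33 mod 1057 = 78.

78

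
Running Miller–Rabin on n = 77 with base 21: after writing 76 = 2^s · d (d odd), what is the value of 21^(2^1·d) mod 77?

n − 1 = 76 = 2^2 · 19, so s = 2 and d = 19.
Repeated squaring mod 77: 21^1 ≡ 21, 21^2 ≡ 56, 21^4 ≡ 56, 21^8 ≡ 56, 21^16 ≡ 56.
19 = 16 + 2 + 1, so 21^19 ≡ 56·56·21 ≡ 21 (mod 77).
x_0 = 21.
x_1 = 21^2 mod 77 = 56.

56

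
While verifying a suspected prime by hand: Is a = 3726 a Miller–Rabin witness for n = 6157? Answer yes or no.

n − 1 = 6156 = 2^2 · 1539, so s = 2 and d = 1539.
x_0 = 3726^1539 mod 6157 = 2026.
x_0 is neither 1 nor 6156, so continue squaring.
x_1 = 2026^2 mod 6157 = 4114.
Reached i = s−1 = 1 without hitting −1: 3726 is a Miller–Rabin witness and 6157 is composite.

yes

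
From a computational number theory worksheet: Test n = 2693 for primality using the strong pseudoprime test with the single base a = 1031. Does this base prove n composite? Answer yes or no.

no

n − 1 = 2692 = 2^2 · 673, so s = 2 and d = 673.
x_0 = 1031^673 mod 2693 = 859.
x_0 is neither 1 nor 2692, so continue squaring.
x_1 = 859^2 mod 2693 = 2692.
x_1 ≡ −1, so 1031 is not a witness.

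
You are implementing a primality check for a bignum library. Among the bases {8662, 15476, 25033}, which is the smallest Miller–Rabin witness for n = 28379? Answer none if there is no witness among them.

n − 1 = 28378 = 2^1 · 14189, so s = 1 and d = 14189.
Base 8662: x_0 = 8662^14189 mod 28379 = 23150. x_0 ∉ {1, 28378} and s = 1, so 8662 is a Miller–Rabin witness and 28379 is composite.
Base 15476: x_0 = 15476^14189 mod 28379 = 4318. x_0 ∉ {1, 28378} and s = 1, so 15476 is a Miller–Rabin witness and 28379 is composite.
Base 25033: x_0 = 25033^14189 mod 28379 = 411. x_0 ∉ {1, 28378} and s = 1, so 25033 is a Miller–Rabin witness and 28379 is composite.
The smallest witness among the given bases is 8662.

8662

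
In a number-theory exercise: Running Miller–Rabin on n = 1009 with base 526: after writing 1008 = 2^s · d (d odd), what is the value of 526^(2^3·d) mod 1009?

1008

n − 1 = 1008 = 2^4 · 63, so s = 4 and d = 63.
Repeated squaring mod 1009: 526^1 ≡ 526, 526^2 ≡ 210, 526^4 ≡ 713, 526^8 ≡ 842, 526^16 ≡ 646, 526^32 ≡ 599.
63 = 32 + 16 + 8 + 4 + 2 + 1, so 526^63 ≡ 599·646·842·713·210·526 ≡ 826 (mod 1009).
x_0 = 826.
x_1 = 826^2 mod 1009 = 192.
x_2 = 192^2 mod 1009 = 540.
x_3 = 540^2 mod 1009 = 1008.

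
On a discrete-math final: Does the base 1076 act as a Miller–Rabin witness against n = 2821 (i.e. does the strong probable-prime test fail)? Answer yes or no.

n − 1 = 2820 = 2^2 · 705, so s = 2 and d = 705.
By repeated squaring, 1076^705 ≡ 2820 (mod 2821).
x_0 = 1076^705 mod 2821 = 2820.
x_0 = 2820 ≡ −1, so 1076 is not a witness.

no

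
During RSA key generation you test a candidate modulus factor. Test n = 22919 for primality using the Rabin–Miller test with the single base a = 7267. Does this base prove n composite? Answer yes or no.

yes

n − 1 = 22918 = 2^1 · 11459, so s = 1 and d = 11459.
x_0 = 7267^11459 mod 22919 = 1677.
x_0 ∉ {1, 22918} and s = 1, so 7267 is a Miller–Rabin witness and 22919 is composite.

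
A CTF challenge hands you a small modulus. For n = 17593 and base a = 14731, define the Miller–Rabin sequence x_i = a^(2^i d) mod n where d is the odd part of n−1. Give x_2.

n − 1 = 17592 = 2^3 · 2199, so s = 3 and d = 2199.
x_0 = 14731^2199 mod 17593 = 7463.
x_1 = 7463^2 mod 17593 = 14524.
x_2 = 14524^2 mod 17593 = 6506.

6506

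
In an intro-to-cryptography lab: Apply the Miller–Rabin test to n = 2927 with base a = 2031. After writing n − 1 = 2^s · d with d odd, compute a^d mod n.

1

n − 1 = 2926 = 2^1 · 1463, so s = 1 and d = 1463.
Repeated squaring mod 2927: 2031^1 ≡ 2031, 2031^2 ≡ 818, 2031^4 ≡ 1768, 2031^8 ≡ 2715, 2031^16 ≡ 1039, 2031^32 ≡ 2385, 2031^64 ≡ 1064, 2031^128 ≡ 2274, 2031^256 ≡ 1994, 2031^512 ≡ 1170, 2031^1024 ≡ 1991.
1463 = 1024 + 256 + 128 + 32 + 16 + 4 + 2 + 1, so 2031^1463 ≡ 1991·1994·2274·2385·1039·1768·818·2031 ≡ 1 (mod 2927).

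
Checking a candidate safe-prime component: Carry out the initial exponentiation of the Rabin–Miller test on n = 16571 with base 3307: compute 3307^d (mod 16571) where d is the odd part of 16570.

10490

n − 1 = 16570 = 2^1 · 8285, so s = 1 and d = 8285.
3307^8285 mod 16571 = 10490.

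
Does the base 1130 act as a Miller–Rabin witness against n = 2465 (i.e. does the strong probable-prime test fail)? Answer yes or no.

yes

n − 1 = 2464 = 2^5 · 77, so s = 5 and d = 77.
x_0 = 1130^77 mod 2465 = 1420.
x_0 is neither 1 nor 2464, so continue squaring.
x_1 = 1420^2 mod 2465 = 30.
x_2 = 30^2 mod 2465 = 900.
x_3 = 900^2 mod 2465 = 1480.
x_4 = 1480^2 mod 2465 = 1480.
Reached i = s−1 = 4 without hitting −1: 1130 is a Miller–Rabin witness and 2465 is composite.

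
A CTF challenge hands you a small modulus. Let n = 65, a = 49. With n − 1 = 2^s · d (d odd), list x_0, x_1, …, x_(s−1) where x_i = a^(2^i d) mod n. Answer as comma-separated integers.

n − 1 = 64 = 2^6 · 1, so s = 6 and d = 1.
x_0 = 49^1 mod 65 = 49.
x_1 = 49^2 mod 65 = 61.
x_2 = 61^2 mod 65 = 16.
x_3 = 16^2 mod 65 = 61.
x_4 = 61^2 mod 65 = 16.
x_5 = 16^2 mod 65 = 61.

49, 61, 16, 61, 16, 61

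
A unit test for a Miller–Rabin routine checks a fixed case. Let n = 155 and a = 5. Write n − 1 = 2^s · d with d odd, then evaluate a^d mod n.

n − 1 = 154 = 2^1 · 77, so s = 1 and d = 77.
By repeated squaring, 5^77 ≡ 25 (mod 155).

25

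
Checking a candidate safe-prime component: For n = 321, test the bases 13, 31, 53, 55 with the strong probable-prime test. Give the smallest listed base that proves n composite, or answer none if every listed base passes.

n − 1 = 320 = 2^6 · 5, so s = 6 and d = 5.
Base 13: x_0 = 13^5 mod 321 = 217. x_0 is neither 1 nor 320, so continue squaring. x_1 = 217^2 mod 321 = 223. x_2 = 223^2 mod 321 = 295. x_3 = 295^2 mod 321 = 34. x_4 = 34^2 mod 321 = 193. x_5 = 193^2 mod 321 = 13. Reached i = s−1 = 5 without hitting −1: 13 is a Miller–Rabin witness and 321 is composite.
Base 31: x_0 = 31^5 mod 321 = 124. x_0 is neither 1 nor 320, so continue squaring. x_1 = 124^2 mod 321 = 289. x_2 = 289^2 mod 321 = 61. x_3 = 61^2 mod 321 = 190. x_4 = 190^2 mod 321 = 148. x_5 = 148^2 mod 321 = 76. Reached i = s−1 = 5 without hitting −1: 31 is a Miller–Rabin witness and 321 is composite.
Base 53: x_0 = 53^5 mod 321 = 224. x_0 is neither 1 nor 320, so continue squaring. x_1 = 224^2 mod 321 = 100. x_2 = 100^2 mod 321 = 49. x_3 = 49^2 mod 321 = 154. x_4 = 154^2 mod 321 = 283. x_5 = 283^2 mod 321 = 160. Reached i = s−1 = 5 without hitting −1: 53 is a Miller–Rabin witness and 321 is composite.
Base 55: x_0 = 55^5 mod 321 = 31. x_0 is neither 1 nor 320, so continue squaring. x_1 = 31^2 mod 321 = 319. x_2 = 319^2 mod 321 = 4. x_3 = 4^2 mod 321 = 16. x_4 = 16^2 mod 321 = 256. x_5 = 256^2 mod 321 = 52. Reached i = s−1 = 5 without hitting −1: 55 is a Miller–Rabin witness and 321 is composite.
The smallest witness among the given bases is 13.

13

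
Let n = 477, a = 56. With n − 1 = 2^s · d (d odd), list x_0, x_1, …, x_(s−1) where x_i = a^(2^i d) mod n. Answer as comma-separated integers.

5, 25

n − 1 = 476 = 2^2 · 119, so s = 2 and d = 119.
x_0 = 56^119 mod 477 = 5.
x_1 = 5^2 mod 477 = 25.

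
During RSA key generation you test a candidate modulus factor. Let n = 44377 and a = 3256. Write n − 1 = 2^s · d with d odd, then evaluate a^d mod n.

25993

n − 1 = 44376 = 2^3 · 5547, so s = 3 and d = 5547.
3256^5547 mod 44377 = 25993.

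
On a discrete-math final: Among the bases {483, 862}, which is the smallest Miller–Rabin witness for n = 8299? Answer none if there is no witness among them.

483

n − 1 = 8298 = 2^1 · 4149, so s = 1 and d = 4149.
Base 483: x_0 = 483^4149 mod 8299 = 1999. x_0 ∉ {1, 8298} and s = 1, so 483 is a Miller–Rabin witness and 8299 is composite.
Base 862: x_0 = 862^4149 mod 8299 = 505. x_0 ∉ {1, 8298} and s = 1, so 862 is a Miller–Rabin witness and 8299 is composite.
The smallest witness among the given bases is 483.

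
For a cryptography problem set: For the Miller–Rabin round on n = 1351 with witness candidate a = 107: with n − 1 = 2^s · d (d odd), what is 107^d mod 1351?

1037

n − 1 = 1350 = 2^1 · 675, so s = 1 and d = 675.
107^675 mod 1351 = 1037.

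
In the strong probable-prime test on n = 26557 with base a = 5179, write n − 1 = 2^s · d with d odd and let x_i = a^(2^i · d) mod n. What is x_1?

1

n − 1 = 26556 = 2^2 · 6639, so s = 2 and d = 6639.
Repeated squaring mod 26557: 5179^1 ≡ 5179, 5179^2 ≡ 26028, 5179^4 ≡ 14271, 5179^8 ≡ 22365, 5179^16 ≡ 18687, 5179^32 ≡ 5976, 5179^64 ≡ 19968, 5179^128 ≡ 20783, 5179^256 ≡ 10041, 5179^512 ≡ 11309, 5179^1024 ≡ 21526, 5179^2048 ≡ 2140, 5179^4096 ≡ 11796.
6639 = 4096 + 2048 + 256 + 128 + 64 + 32 + 8 + 4 + 2 + 1, so 5179^6639 ≡ 11796·2140·10041·20783·19968·5976·22365·14271·26028·5179 ≡ 1 (mod 26557).
x_0 = 1.
x_1 = 1^2 mod 26557 = 1.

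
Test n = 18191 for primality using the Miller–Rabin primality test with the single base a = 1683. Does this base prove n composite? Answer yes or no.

no

n − 1 = 18190 = 2^1 · 9095, so s = 1 and d = 9095.
x_0 = 1683^9095 mod 18191 = 1.
x_0 = 1, so 1683 is not a witness.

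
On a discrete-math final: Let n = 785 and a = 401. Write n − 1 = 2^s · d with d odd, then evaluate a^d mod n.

n − 1 = 784 = 2^4 · 49, so s = 4 and d = 49.
401^49 mod 785 = 241.

241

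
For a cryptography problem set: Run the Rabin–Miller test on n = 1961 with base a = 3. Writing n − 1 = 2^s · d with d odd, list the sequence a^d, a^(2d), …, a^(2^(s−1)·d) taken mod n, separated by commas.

509, 229, 1455

n − 1 = 1960 = 2^3 · 245, so s = 3 and d = 245.
x_0 = 3^245 mod 1961 = 509.
x_1 = 509^2 mod 1961 = 229.
x_2 = 229^2 mod 1961 = 1455.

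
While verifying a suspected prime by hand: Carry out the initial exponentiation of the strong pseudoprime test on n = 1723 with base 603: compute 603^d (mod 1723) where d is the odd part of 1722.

n − 1 = 1722 = 2^1 · 861, so s = 1 and d = 861.
603^861 mod 1723 = 1.

1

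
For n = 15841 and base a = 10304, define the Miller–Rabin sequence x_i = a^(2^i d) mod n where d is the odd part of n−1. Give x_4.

6790

n − 1 = 15840 = 2^5 · 495, so s = 5 and d = 495.
x_0 = 10304^495 mod 15841 = 15778.
x_1 = 15778^2 mod 15841 = 3969.
x_2 = 3969^2 mod 15841 = 7007.
x_3 = 7007^2 mod 15841 = 6790.
x_4 = 6790^2 mod 15841 = 6790.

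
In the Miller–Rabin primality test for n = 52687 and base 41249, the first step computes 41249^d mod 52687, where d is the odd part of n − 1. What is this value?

n − 1 = 52686 = 2^1 · 26343, so s = 1 and d = 26343.
41249^26343 mod 52687 = 13908.

13908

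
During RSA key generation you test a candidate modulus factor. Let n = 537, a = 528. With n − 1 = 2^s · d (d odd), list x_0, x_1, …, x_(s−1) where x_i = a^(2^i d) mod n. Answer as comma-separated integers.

n − 1 = 536 = 2^3 · 67, so s = 3 and d = 67.
x_0 = 528^67 mod 537 = 339.
x_1 = 339^2 mod 537 = 3.
x_2 = 3^2 mod 537 = 9.

339, 3, 9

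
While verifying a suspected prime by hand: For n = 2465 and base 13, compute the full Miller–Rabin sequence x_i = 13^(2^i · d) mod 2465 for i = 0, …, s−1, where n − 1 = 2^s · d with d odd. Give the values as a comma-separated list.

608, 2379, 1, 1, 1

n − 1 = 2464 = 2^5 · 77, so s = 5 and d = 77.
x_0 = 13^77 mod 2465 = 608.
x_1 = 608^2 mod 2465 = 2379.
x_2 = 2379^2 mod 2465 = 1.
x_3 = 1^2 mod 2465 = 1.
x_4 = 1^2 mod 2465 = 1.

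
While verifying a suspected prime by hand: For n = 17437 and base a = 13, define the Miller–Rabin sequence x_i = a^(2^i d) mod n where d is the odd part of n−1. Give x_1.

n − 1 = 17436 = 2^2 · 4359, so s = 2 and d = 4359.
Repeated squaring mod 17437: 13^1 ≡ 13, 13^2 ≡ 169, 13^4 ≡ 11124, 13^8 ≡ 10424, 13^16 ≡ 9829, 13^32 ≡ 8261, 13^64 ≡ 13140, 13^128 ≡ 15863, 13^256 ≡ 1422, 13^512 ≡ 16829, 13^1024 ≡ 3487, 13^2048 ≡ 5580, 13^4096 ≡ 11355.
4359 = 4096 + 256 + 4 + 2 + 1, so 13^4359 ≡ 11355·1422·11124·169·13 ≡ 8686 (mod 17437).
x_0 = 8686.
x_1 = 8686^2 mod 17437 = 14134.

14134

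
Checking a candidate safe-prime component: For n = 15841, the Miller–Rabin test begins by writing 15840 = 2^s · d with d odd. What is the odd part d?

495

Halving: 15840 → 7920 → 3960 → 1980 → 990 → 495; 495 is odd.
So 15840 = 2^5 · 495.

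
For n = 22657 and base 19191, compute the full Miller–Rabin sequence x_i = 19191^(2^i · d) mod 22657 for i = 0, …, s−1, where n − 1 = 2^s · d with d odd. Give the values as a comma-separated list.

n − 1 = 22656 = 2^7 · 177, so s = 7 and d = 177.
x_0 = 19191^177 mod 22657 = 18264.
x_1 = 18264^2 mod 22657 = 17342.
x_2 = 17342^2 mod 22657 = 18603.
x_3 = 18603^2 mod 22657 = 8591.
x_4 = 8591^2 mod 22657 = 11432.
x_5 = 11432^2 mod 22657 = 5048.
x_6 = 5048^2 mod 22657 = 15836.

18264, 17342, 18603, 8591, 11432, 5048, 15836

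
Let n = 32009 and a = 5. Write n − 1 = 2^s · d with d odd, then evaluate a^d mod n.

10754

n − 1 = 32008 = 2^3 · 4001, so s = 3 and d = 4001.
5^4001 mod 32009 = 10754.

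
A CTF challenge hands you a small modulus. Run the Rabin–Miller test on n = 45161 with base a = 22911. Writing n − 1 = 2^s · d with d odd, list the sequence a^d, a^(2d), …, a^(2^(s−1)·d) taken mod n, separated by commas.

32469, 42738, 45160

n − 1 = 45160 = 2^3 · 5645, so s = 3 and d = 5645.
x_0 = 22911^5645 mod 45161 = 32469.
x_1 = 32469^2 mod 45161 = 42738.
x_2 = 42738^2 mod 45161 = 45160.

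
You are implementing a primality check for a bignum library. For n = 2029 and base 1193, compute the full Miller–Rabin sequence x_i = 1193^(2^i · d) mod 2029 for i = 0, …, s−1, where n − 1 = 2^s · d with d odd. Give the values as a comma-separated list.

n − 1 = 2028 = 2^2 · 507, so s = 2 and d = 507.
x_0 = 1193^507 mod 2029 = 1037.
x_1 = 1037^2 mod 2029 = 2028.

1037, 2028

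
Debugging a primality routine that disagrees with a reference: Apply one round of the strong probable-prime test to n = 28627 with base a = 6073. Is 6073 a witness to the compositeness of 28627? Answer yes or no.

no

n − 1 = 28626 = 2^1 · 14313, so s = 1 and d = 14313.
By repeated squaring, 6073^14313 ≡ 28626 (mod 28627).
x_0 = 6073^14313 mod 28627 = 28626.
x_0 = 28626 ≡ −1, so 6073 is not a witness.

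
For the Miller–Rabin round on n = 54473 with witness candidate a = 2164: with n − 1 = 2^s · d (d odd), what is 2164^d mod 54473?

n − 1 = 54472 = 2^3 · 6809, so s = 3 and d = 6809.
Repeated squaring mod 54473: 2164^1 ≡ 2164, 2164^2 ≡ 52691, 2164^4 ≡ 16090, 2164^8 ≡ 32404, 2164^16 ≡ 52141, 2164^32 ≡ 45397, 2164^64 ≡ 10600, 2164^128 ≡ 36674, 2164^256 ≡ 43906, 2164^512 ≡ 46312, 2164^1024 ≡ 35915, 2164^2048 ≡ 21058, 2164^4096 ≡ 29144.
6809 = 4096 + 2048 + 512 + 128 + 16 + 8 + 1, so 2164^6809 ≡ 29144·21058·46312·36674·52141·32404·2164 ≡ 5877 (mod 54473).

5877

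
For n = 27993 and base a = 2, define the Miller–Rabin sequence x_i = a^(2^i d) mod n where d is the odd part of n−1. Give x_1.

n − 1 = 27992 = 2^3 · 3499, so s = 3 and d = 3499.
x_0 = 2^3499 mod 27993 = 9998.
x_1 = 9998^2 mod 27993 = 24994.

24994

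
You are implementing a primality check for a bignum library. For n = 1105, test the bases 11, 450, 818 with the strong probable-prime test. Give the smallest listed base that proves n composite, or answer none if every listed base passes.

11

n − 1 = 1104 = 2^4 · 69, so s = 4 and d = 69.
Base 11: x_0 = 11^69 mod 1105 = 996. x_0 is neither 1 nor 1104, so continue squaring. x_1 = 996^2 mod 1105 = 831. x_2 = 831^2 mod 1105 = 1041. x_3 = 1041^2 mod 1105 = 781. Reached i = s−1 = 3 without hitting −1: 11 is a Miller–Rabin witness and 1105 is composite.
Base 450: x_0 = 450^69 mod 1105 = 60. x_0 is neither 1 nor 1104, so continue squaring. x_1 = 60^2 mod 1105 = 285. x_2 = 285^2 mod 1105 = 560. x_3 = 560^2 mod 1105 = 885. Reached i = s−1 = 3 without hitting −1: 450 is a Miller–Rabin witness and 1105 is composite.
Base 818: x_0 = 818^69 mod 1105 = 168. x_0 is neither 1 nor 1104, so continue squaring. x_1 = 168^2 mod 1105 = 599. x_2 = 599^2 mod 1105 = 781. x_3 = 781^2 mod 1105 = 1. x_3 = 1 but x_2 ≠ ±1, a nontrivial square root of 1 — 818 is a witness and 1105 is composite.
The smallest witness among the given bases is 11.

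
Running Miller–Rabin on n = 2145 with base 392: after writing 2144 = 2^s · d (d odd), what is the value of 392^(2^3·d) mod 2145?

n − 1 = 2144 = 2^5 · 67, so s = 5 and d = 67.
By repeated squaring, 392^67 ≡ 908 (mod 2145).
x_0 = 908.
x_1 = 908^2 mod 2145 = 784.
x_2 = 784^2 mod 2145 = 1186.
x_3 = 1186^2 mod 2145 = 1621.

1621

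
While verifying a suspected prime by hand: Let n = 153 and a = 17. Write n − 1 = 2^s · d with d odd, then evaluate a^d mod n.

n − 1 = 152 = 2^3 · 19, so s = 3 and d = 19.
Repeated squaring mod 153: 17^1 ≡ 17, 17^2 ≡ 136, 17^4 ≡ 136, 17^8 ≡ 136, 17^16 ≡ 136.
19 = 16 + 2 + 1, so 17^19 ≡ 136·136·17 ≡ 17 (mod 153).

17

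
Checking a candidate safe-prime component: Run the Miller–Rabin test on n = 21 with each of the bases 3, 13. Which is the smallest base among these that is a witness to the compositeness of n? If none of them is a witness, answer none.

3

n − 1 = 20 = 2^2 · 5, so s = 2 and d = 5.
Base 3: x_0 = 3^5 mod 21 = 12. x_0 is neither 1 nor 20, so continue squaring. x_1 = 12^2 mod 21 = 18. Reached i = s−1 = 1 without hitting −1: 3 is a Miller–Rabin witness and 21 is composite.
Base 13: x_0 = 13^5 mod 21 = 13. x_0 is neither 1 nor 20, so continue squaring. x_1 = 13^2 mod 21 = 1. x_1 = 1 but x_0 ≠ ±1, a nontrivial square root of 1 — 13 is a witness and 21 is composite.
The smallest witness among the given bases is 3.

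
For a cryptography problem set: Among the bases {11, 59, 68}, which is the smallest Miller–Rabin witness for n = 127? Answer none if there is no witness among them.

none

n − 1 = 126 = 2^1 · 63, so s = 1 and d = 63.
Base 11: x_0 = 11^63 mod 127 = 1. x_0 = 1, so 11 is not a witness.
Base 59: x_0 = 59^63 mod 127 = 126. x_0 = 126 ≡ −1, so 59 is not a witness.
Base 68: x_0 = 68^63 mod 127 = 1. x_0 = 1, so 68 is not a witness.
No listed base is a witness for 127.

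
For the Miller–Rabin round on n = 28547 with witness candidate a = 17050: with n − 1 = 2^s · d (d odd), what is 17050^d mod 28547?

n − 1 = 28546 = 2^1 · 14273, so s = 1 and d = 14273.
Repeated squaring mod 28547: 17050^1 ≡ 17050, 17050^2 ≡ 8399, 17050^4 ≡ 3564, 17050^8 ≡ 27228, 17050^16 ≡ 26941, 17050^32 ≡ 10006, 17050^64 ≡ 5707, 17050^128 ≡ 26269, 17050^256 ≡ 22277, 17050^512 ≡ 3681, 17050^1024 ≡ 18483, 17050^2048 ≡ 27887, 17050^4096 ≡ 7395, 17050^8192 ≡ 18520.
14273 = 8192 + 4096 + 1024 + 512 + 256 + 128 + 64 + 1, so 17050^14273 ≡ 18520·7395·18483·3681·22277·26269·5707·17050 ≡ 28546 (mod 28547).

28546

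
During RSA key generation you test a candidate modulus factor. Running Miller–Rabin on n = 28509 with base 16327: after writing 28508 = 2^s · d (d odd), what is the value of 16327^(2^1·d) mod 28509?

n − 1 = 28508 = 2^2 · 7127, so s = 2 and d = 7127.
x_0 = 16327^7127 mod 28509 = 20344.
x_1 = 20344^2 mod 28509 = 13183.

13183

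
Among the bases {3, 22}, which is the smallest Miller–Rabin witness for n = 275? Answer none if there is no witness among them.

3

n − 1 = 274 = 2^1 · 137, so s = 1 and d = 137.
Base 3: x_0 = 3^137 mod 275 = 163. x_0 ∉ {1, 274} and s = 1, so 3 is a Miller–Rabin witness and 275 is composite.
Base 22: x_0 = 22^137 mod 275 = 187. x_0 ∉ {1, 274} and s = 1, so 22 is a Miller–Rabin witness and 275 is composite.
The smallest witness among the given bases is 3.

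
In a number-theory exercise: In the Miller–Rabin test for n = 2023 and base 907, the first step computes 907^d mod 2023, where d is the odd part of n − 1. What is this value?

n − 1 = 2022 = 2^1 · 1011, so s = 1 and d = 1011.
907^1011 mod 2023 = 1576.

1576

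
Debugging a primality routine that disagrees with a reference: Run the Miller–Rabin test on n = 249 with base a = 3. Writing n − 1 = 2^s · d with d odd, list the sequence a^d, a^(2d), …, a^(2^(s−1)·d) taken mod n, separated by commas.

30, 153, 3

n − 1 = 248 = 2^3 · 31, so s = 3 and d = 31.
x_0 = 3^31 mod 249 = 30.
x_1 = 30^2 mod 249 = 153.
x_2 = 153^2 mod 249 = 3.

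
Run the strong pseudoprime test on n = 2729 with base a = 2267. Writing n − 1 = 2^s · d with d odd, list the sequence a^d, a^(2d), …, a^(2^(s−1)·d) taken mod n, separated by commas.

1102, 2728, 1

n − 1 = 2728 = 2^3 · 341, so s = 3 and d = 341.
x_0 = 2267^341 mod 2729 = 1102.
x_1 = 1102^2 mod 2729 = 2728.
x_2 = 2728^2 mod 2729 = 1.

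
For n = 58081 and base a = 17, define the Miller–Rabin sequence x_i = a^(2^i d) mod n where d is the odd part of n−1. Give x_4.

17353

n − 1 = 58080 = 2^5 · 1815, so s = 5 and d = 1815.
By repeated squaring, 17^1815 ≡ 54390 (mod 58081).
x_0 = 54390.
x_1 = 54390^2 mod 58081 = 32527.
x_2 = 32527^2 mod 58081 = 2233.
x_3 = 2233^2 mod 58081 = 49404.
x_4 = 49404^2 mod 58081 = 17353.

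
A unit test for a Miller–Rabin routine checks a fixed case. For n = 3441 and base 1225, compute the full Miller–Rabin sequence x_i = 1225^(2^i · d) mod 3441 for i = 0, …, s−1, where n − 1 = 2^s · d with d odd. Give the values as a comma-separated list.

1582, 1117, 2047, 2512

n − 1 = 3440 = 2^4 · 215, so s = 4 and d = 215.
x_0 = 1225^215 mod 3441 = 1582.
x_1 = 1582^2 mod 3441 = 1117.
x_2 = 1117^2 mod 3441 = 2047.
x_3 = 2047^2 mod 3441 = 2512.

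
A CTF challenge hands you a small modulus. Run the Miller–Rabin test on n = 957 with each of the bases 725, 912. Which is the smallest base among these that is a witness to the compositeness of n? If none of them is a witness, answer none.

n − 1 = 956 = 2^2 · 239, so s = 2 and d = 239.
Base 725: x_0 = 725^239 mod 957 = 725. x_0 is neither 1 nor 956, so continue squaring. x_1 = 725^2 mod 957 = 232. Reached i = s−1 = 1 without hitting −1: 725 is a Miller–Rabin witness and 957 is composite.
Base 912: x_0 = 912^239 mod 957 = 912. x_0 is neither 1 nor 956, so continue squaring. x_1 = 912^2 mod 957 = 111. Reached i = s−1 = 1 without hitting −1: 912 is a Miller–Rabin witness and 957 is composite.
The smallest witness among the given bases is 725.

725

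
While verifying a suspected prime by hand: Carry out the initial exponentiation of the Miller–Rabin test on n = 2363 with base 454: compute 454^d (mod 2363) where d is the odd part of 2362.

n − 1 = 2362 = 2^1 · 1181, so s = 1 and d = 1181.
454^1181 mod 2363 = 2105.

2105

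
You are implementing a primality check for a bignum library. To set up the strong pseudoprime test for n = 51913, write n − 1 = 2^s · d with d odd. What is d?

6489

Halving: 51912 → 25956 → 12978 → 6489; 6489 is odd.
So 51912 = 2^3 · 6489.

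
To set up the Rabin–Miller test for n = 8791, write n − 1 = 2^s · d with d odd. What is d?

Halving: 8790 → 4395; 4395 is odd.
So 8790 = 2^1 · 4395.

4395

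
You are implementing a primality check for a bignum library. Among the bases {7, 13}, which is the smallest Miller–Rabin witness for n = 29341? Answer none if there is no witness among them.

n − 1 = 29340 = 2^2 · 7335, so s = 2 and d = 7335.
Base 7: x_0 = 7^7335 mod 29341 = 23496. x_0 is neither 1 nor 29340, so continue squaring. x_1 = 23496^2 mod 29341 = 11101. Reached i = s−1 = 1 without hitting −1: 7 is a Miller–Rabin witness and 29341 is composite.
Base 13: x_0 = 13^7335 mod 29341 = 8541. x_0 is neither 1 nor 29340, so continue squaring. x_1 = 8541^2 mod 29341 = 6955. Reached i = s−1 = 1 without hitting −1: 13 is a Miller–Rabin witness and 29341 is composite.
The smallest witness among the given bases is 7.

7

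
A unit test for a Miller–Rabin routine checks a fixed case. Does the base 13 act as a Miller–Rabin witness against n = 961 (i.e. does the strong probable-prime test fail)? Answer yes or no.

yes

n − 1 = 960 = 2^6 · 15, so s = 6 and d = 15.
Repeated squaring mod 961: 13^1 ≡ 13, 13^2 ≡ 169, 13^4 ≡ 692, 13^8 ≡ 286.
15 = 8 + 4 + 2 + 1, so 13^15 ≡ 286·692·169·13 ≡ 526 (mod 961).
x_0 = 13^15 mod 961 = 526.
x_0 is neither 1 nor 960, so continue squaring.
x_1 = 526^2 mod 961 = 869.
x_2 = 869^2 mod 961 = 776.
x_3 = 776^2 mod 961 = 590.
x_4 = 590^2 mod 961 = 218.
x_5 = 218^2 mod 961 = 435.
Reached i = s−1 = 5 without hitting −1: 13 is a Miller–Rabin witness and 961 is composite.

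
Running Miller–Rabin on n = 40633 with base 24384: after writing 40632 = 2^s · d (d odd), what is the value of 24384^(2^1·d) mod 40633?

9127

n − 1 = 40632 = 2^3 · 5079, so s = 3 and d = 5079.
x_0 = 24384^5079 mod 40633 = 35341.
x_1 = 35341^2 mod 40633 = 9127.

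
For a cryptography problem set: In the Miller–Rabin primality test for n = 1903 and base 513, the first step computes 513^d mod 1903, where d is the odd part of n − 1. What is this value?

1393

n − 1 = 1902 = 2^1 · 951, so s = 1 and d = 951.
513^951 mod 1903 = 1393.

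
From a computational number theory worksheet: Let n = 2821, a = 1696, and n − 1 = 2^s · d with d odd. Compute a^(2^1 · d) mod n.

n − 1 = 2820 = 2^2 · 705, so s = 2 and d = 705.
x_0 = 1696^705 mod 2821 = 2696.
x_1 = 2696^2 mod 2821 = 1520.

1520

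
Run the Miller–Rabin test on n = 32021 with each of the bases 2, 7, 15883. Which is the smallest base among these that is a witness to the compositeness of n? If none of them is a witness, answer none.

2

n − 1 = 32020 = 2^2 · 8005, so s = 2 and d = 8005.
Base 2: x_0 = 2^8005 mod 32021 = 28445. x_0 is neither 1 nor 32020, so continue squaring. x_1 = 28445^2 mod 32021 = 11397. Reached i = s−1 = 1 without hitting −1: 2 is a Miller–Rabin witness and 32021 is composite.
Base 7: x_0 = 7^8005 mod 32021 = 29435. x_0 is neither 1 nor 32020, so continue squaring. x_1 = 29435^2 mod 32021 = 27028. Reached i = s−1 = 1 without hitting −1: 7 is a Miller–Rabin witness and 32021 is composite.
Base 15883: x_0 = 15883^8005 mod 32021 = 329. x_0 is neither 1 nor 32020, so continue squaring. x_1 = 329^2 mod 32021 = 12178. Reached i = s−1 = 1 without hitting −1: 15883 is a Miller–Rabin witness and 32021 is composite.
The smallest witness among the given bases is 2.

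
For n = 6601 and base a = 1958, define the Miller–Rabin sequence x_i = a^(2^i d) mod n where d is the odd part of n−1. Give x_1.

1

n − 1 = 6600 = 2^3 · 825, so s = 3 and d = 825.
x_0 = 1958^825 mod 6601 = 5452.
x_1 = 5452^2 mod 6601 = 1.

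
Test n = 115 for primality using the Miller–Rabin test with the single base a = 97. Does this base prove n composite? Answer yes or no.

yes

n − 1 = 114 = 2^1 · 57, so s = 1 and d = 57.
x_0 = 97^57 mod 115 = 67.
x_0 ∉ {1, 114} and s = 1, so 97 is a Miller–Rabin witness and 115 is composite.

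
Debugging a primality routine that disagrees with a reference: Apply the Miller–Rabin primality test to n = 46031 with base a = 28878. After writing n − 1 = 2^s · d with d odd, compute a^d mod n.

n − 1 = 46030 = 2^1 · 23015, so s = 1 and d = 23015.
28878^23015 mod 46031 = 7915.

7915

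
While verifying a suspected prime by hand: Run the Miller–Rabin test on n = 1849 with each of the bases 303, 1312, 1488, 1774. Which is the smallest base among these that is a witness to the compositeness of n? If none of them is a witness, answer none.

n − 1 = 1848 = 2^3 · 231, so s = 3 and d = 231.
Base 303: x_0 = 303^231 mod 1849 = 1848. x_0 = 1848 ≡ −1, so 303 is not a witness.
Base 1312: x_0 = 1312^231 mod 1849 = 1848. x_0 = 1848 ≡ −1, so 1312 is not a witness.
Base 1488: x_0 = 1488^231 mod 1849 = 1848. x_0 = 1848 ≡ −1, so 1488 is not a witness.
Base 1774: x_0 = 1774^231 mod 1849 = 1. x_0 = 1, so 1774 is not a witness.
No listed base is a witness for 1849.

none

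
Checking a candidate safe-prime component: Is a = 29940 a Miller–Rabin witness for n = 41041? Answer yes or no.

n − 1 = 41040 = 2^4 · 2565, so s = 4 and d = 2565.
Repeated squaring mod 41041: 29940^1 ≡ 29940, 29940^2 ≡ 27119, 29940^4 ≡ 26482, 29940^8 ≡ 28757, 29940^16 ≡ 29940, 29940^32 ≡ 27119, 29940^64 ≡ 26482, 29940^128 ≡ 28757, 29940^256 ≡ 29940, 29940^512 ≡ 27119, 29940^1024 ≡ 26482, 29940^2048 ≡ 28757.
2565 = 2048 + 512 + 4 + 1, so 29940^2565 ≡ 28757·27119·26482·29940 ≡ 1 (mod 41041).
x_0 = 29940^2565 mod 41041 = 1.
x_0 = 1, so 29940 is not a witness.

no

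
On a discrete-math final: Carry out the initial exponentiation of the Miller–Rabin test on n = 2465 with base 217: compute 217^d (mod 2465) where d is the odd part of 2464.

1322

n − 1 = 2464 = 2^5 · 77, so s = 5 and d = 77.
Repeated squaring mod 2465: 217^1 ≡ 217, 217^2 ≡ 254, 217^4 ≡ 426, 217^8 ≡ 1531, 217^16 ≡ 2211, 217^32 ≡ 426, 217^64 ≡ 1531.
77 = 64 + 8 + 4 + 1, so 217^77 ≡ 1531·1531·426·217 ≡ 1322 (mod 2465).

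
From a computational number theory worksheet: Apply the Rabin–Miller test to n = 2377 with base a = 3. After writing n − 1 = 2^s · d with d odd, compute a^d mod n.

1134

n − 1 = 2376 = 2^3 · 297, so s = 3 and d = 297.
Repeated squaring mod 2377: 3^1 ≡ 3, 3^2 ≡ 9, 3^4 ≡ 81, 3^8 ≡ 1807, 3^16 ≡ 1628, 3^32 ≡ 29, 3^64 ≡ 841, 3^128 ≡ 1312, 3^256 ≡ 396.
297 = 256 + 32 + 8 + 1, so 3^297 ≡ 396·29·1807·3 ≡ 1134 (mod 2377).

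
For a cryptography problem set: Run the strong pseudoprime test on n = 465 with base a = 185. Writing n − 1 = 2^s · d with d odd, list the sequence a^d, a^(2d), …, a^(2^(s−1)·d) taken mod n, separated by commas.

185, 280, 280, 280

n − 1 = 464 = 2^4 · 29, so s = 4 and d = 29.
x_0 = 185^29 mod 465 = 185.
x_1 = 185^2 mod 465 = 280.
x_2 = 280^2 mod 465 = 280.
x_3 = 280^2 mod 465 = 280.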